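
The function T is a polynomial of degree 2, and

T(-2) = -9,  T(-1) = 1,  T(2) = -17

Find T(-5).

-87

Write T(t) = at² + bt + c; the 3 given values yield a linear system in the 3 coefficients.
Solving, T(t) = -4t² - 2t + 3.
Then T(-5) = -87.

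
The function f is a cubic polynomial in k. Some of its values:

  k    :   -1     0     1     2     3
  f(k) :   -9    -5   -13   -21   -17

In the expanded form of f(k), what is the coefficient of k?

-4

First differences: 4, -8, -8, 4. Second differences: -12, 0, 12. Third differences: 12, 12.
Level-3 differences are constant, so f has degree 3.
Fitting a degree-3 polynomial gives f(k) = 2k³ - 6k² - 4k - 5.
The coefficient of k is -4.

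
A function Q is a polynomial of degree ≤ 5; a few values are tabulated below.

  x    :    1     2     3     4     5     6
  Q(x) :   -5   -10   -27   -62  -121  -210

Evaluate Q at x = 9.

-717

First differences: -5, -17, -35, -59, -89. Second differences: -12, -18, -24, -30. Third differences: -6, -6, -6.
Level-3 differences are constant, so Q has degree 3.
Fitting a degree-3 polynomial gives Q(x) = -x³ + 2x - 6.
Then Q(9) = -717.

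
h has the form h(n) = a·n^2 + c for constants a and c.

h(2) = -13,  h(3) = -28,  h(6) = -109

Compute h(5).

From h(2) = -13 and h(3) = -28: 4a + c = -13 and 9a + c = -28.
Subtracting: 5a = -15, so a = -3; then c = -13 − (-3)·4 = -1.
So h(n) = -3n² − 1, and h(5) = -76.

-76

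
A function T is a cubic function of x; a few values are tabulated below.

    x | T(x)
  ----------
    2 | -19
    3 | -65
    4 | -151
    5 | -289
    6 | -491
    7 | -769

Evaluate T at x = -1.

-1

First differences: -46, -86, -138, -202, -278. Second differences: -40, -52, -64, -76. Third differences: -12, -12, -12.
Level-3 differences are constant, so T has degree 3.
Fitting a degree-3 polynomial gives T(x) = -2x³ - 2x² + 2x + 1.
Then T(-1) = -1.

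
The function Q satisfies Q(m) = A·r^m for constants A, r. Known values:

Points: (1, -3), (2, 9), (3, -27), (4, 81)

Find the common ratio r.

Consecutive ratio: 9/(-3) = -3, and -27/9 = -3, so r = -3.
Then A·(-3)^1 = -3 gives A = 1, and Q(m) = 1·(-3)^m.

-3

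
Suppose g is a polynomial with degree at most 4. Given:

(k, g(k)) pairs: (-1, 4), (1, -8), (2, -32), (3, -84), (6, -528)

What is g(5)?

-320

Write g(k) = ak^4 + bk³ + ck² + dk + e; the 5 given values yield a linear system in the 5 coefficients.
Solving, the leading coefficient vanishes, and g(k) = -2k³ - 2k² - 4k.
Then g(5) = -320.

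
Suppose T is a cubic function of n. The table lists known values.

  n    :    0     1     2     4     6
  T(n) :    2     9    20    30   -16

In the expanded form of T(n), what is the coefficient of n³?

-1

Write T(n) = an³ + bn² + cn + d; the 5 given values yield a linear system in the 4 coefficients.
Solving, T(n) = -n³ + 5n² + 3n + 2.
The coefficient of n³ is -1.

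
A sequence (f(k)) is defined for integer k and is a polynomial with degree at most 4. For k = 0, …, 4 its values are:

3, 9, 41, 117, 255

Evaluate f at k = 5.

First differences: 6, 32, 76, 138. Second differences: 26, 44, 62. Third differences: 18, 18.
Level-3 differences are constant, so f has degree 3.
Fitting a degree-3 polynomial gives f(k) = 3k³ + 4k² - k + 3.
Then f(5) = 473.

473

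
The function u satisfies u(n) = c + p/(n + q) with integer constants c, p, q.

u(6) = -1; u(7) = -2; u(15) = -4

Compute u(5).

1

(u(n) − c)(n + q) = p for each data point; the three points give a linear system in c and q, then p follows.
Solving: c = -5, q = -3, p = 12, so u(n) = -5 + 12/(n − 3).
Then u(5) = -5 + 12/2 = 1.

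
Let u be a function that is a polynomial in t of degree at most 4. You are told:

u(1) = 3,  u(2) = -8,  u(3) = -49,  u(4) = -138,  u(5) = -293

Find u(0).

2

Write u(t) = at^4 + bt³ + ct² + dt + e; the 5 given values yield a linear system in the 5 coefficients.
Solving, the leading coefficient vanishes, and u(t) = -3t³ + 3t² + t + 2.
Then u(0) = 2.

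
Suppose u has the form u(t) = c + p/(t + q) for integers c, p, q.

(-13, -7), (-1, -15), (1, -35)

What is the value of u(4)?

(u(t) − c)(t + q) = p for each data point; the three points give a linear system in c and q, then p follows.
Solving: c = -5, q = -2, p = 30, so u(t) = -5 + 30/(t − 2).
Then u(4) = -5 + 30/2 = 10.

10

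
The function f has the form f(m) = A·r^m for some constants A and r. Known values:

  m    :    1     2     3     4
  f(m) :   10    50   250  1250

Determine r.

Consecutive ratio: 50/10 = 5, and 250/50 = 5, so r = 5.
Then A·5^1 = 10 gives A = 2, and f(m) = 2·5^m.

5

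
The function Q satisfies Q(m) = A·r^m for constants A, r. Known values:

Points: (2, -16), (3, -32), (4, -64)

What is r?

Consecutive ratio: -32/(-16) = 2, and -64/(-32) = 2, so r = 2.
Then A·2^2 = -16 gives A = -4, and Q(m) = -4·2^m.

2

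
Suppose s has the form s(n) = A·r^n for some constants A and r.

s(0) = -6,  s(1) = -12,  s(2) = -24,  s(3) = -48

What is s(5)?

-192

Consecutive ratio: -12/(-6) = 2, and -24/(-12) = 2, so r = 2.
Then A·2^0 = -6 gives A = -6, and s(n) = -6·2^n.
s(5) = -6·2^5 = -192.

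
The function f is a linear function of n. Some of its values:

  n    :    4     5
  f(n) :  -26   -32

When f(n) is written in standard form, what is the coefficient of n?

-6

Write f(n) = an + b; the 2 given values yield a linear system in the 2 coefficients.
Solving, f(n) = -6n - 2.
The coefficient of n is -6.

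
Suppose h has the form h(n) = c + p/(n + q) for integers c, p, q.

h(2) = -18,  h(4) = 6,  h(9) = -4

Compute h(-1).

(h(n) − c)(n + q) = p for each data point; the three points give a linear system in c and q, then p follows.
Solving: c = -6, q = -3, p = 12, so h(n) = -6 + 12/(n − 3).
Then h(-1) = -6 + 12/(-4) = -9.

-9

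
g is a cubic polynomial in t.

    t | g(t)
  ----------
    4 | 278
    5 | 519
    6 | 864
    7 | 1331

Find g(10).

3644

Write g(t) = at³ + bt² + ct + d; the 4 given values yield a linear system in the 4 coefficients.
Solving, g(t) = 3t³ + 7t² - 5t - 6.
Then g(10) = 3644.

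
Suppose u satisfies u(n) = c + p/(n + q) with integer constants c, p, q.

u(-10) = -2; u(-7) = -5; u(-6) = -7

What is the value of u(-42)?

(u(n) − c)(n + q) = p for each data point; the three points give a linear system in c and q, then p follows.
Solving: c = 3, q = 2, p = 40, so u(n) = 3 + 40/(n + 2).
Then u(-42) = 3 + 40/(-40) = 2.

2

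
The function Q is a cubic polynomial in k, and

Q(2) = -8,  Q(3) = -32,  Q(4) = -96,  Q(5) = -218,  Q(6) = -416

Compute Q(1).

First differences: -24, -64, -122, -198. Second differences: -40, -58, -76. Third differences: -18, -18.
Level-3 differences are constant, so Q has degree 3.
Fitting a degree-3 polynomial gives Q(k) = -3k³ + 7k² - 2k - 8.
Then Q(1) = -6.

-6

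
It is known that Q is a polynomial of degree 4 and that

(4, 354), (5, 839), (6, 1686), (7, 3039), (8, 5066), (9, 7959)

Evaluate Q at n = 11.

17231

First differences: 485, 847, 1353, 2027, 2893. Second differences: 362, 506, 674, 866. Third differences: 144, 168, 192. Fourth differences: 24, 24.
Level-4 differences are constant, so Q has degree 4.
Fitting a degree-4 polynomial gives Q(n) = n^4 + 2n³ - 6n - 6.
Then Q(11) = 17231.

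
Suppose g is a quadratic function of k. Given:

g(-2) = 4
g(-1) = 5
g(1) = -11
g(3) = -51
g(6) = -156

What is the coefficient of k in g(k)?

-8

Write g(k) = ak² + bk + c; the 5 given values yield a linear system in the 3 coefficients.
Solving, g(k) = -3k² - 8k.
The coefficient of k is -8.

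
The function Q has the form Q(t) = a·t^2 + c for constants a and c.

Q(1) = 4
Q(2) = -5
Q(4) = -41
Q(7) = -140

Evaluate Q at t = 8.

-185

From Q(1) = 4 and Q(2) = -5: 1a + c = 4 and 4a + c = -5.
Subtracting: 3a = -9, so a = -3; then c = 4 − (-3)·1 = 7.
So Q(t) = -3t² + 7, and Q(8) = -185.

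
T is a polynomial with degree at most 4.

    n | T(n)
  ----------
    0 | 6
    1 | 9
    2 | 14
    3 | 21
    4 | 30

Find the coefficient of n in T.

2

First differences: 3, 5, 7, 9. Second differences: 2, 2, 2.
Level-2 differences are constant, so T has degree 2.
Fitting a degree-2 polynomial gives T(n) = n² + 2n + 6.
The coefficient of n is 2.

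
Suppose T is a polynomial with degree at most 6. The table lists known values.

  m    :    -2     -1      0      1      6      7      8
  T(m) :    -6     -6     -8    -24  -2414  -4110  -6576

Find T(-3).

-20

Write T(m) = am^6 + bm^5 + cm^4 + dm³ + em² + pm + q; the 7 given values yield a linear system in the 7 coefficients.
Solving, the top 2 coefficients vanish, and T(m) = -m^4 - 4m³ - 6m² - 5m - 8.
Then T(-3) = -20.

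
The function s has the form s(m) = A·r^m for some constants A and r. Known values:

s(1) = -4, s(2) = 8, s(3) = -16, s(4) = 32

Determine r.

-2

Consecutive ratio: 8/(-4) = -2, and -16/8 = -2, so r = -2.
Then A·(-2)^1 = -4 gives A = 2, and s(m) = 2·(-2)^m.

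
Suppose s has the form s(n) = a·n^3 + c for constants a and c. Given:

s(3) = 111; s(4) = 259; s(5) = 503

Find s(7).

From s(3) = 111 and s(4) = 259: 27a + c = 111 and 64a + c = 259.
Subtracting: 37a = 148, so a = 4; then c = 111 − 4·27 = 3.
So s(n) = 4n³ + 3, and s(7) = 1375.

1375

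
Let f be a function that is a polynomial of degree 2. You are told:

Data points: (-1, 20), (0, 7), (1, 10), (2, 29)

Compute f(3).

64

First differences: -13, 3, 19. Second differences: 16, 16.
Level-2 differences are constant, so f has degree 2.
Fitting a degree-2 polynomial gives f(n) = 8n² - 5n + 7.
Then f(3) = 64.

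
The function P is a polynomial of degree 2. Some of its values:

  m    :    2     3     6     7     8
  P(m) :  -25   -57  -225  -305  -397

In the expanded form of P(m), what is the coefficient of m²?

-6

Write P(m) = am² + bm + c; the 5 given values yield a linear system in the 3 coefficients.
Solving, P(m) = -6m² - 2m + 3.
The coefficient of m² is -6.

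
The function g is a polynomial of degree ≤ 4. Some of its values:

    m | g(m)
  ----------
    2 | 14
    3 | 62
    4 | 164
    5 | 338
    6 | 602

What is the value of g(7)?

974

First differences: 48, 102, 174, 264. Second differences: 54, 72, 90. Third differences: 18, 18.
Level-3 differences are constant, so g has degree 3.
Fitting a degree-3 polynomial gives g(m) = 3m³ - 9m + 8.
Then g(7) = 974.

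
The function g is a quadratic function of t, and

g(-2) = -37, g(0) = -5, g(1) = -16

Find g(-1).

Write g(t) = at² + bt + c; the 3 given values yield a linear system in the 3 coefficients.
Solving, g(t) = -9t² - 2t - 5.
Then g(-1) = -12.

-12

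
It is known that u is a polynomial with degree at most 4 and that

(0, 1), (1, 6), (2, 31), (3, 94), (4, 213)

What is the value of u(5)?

406

Write u(k) = ak^4 + bk³ + ck² + dk + e; the 5 given values yield a linear system in the 5 coefficients.
Solving, the leading coefficient vanishes, and u(k) = 3k³ + k² + k + 1.
Then u(5) = 406.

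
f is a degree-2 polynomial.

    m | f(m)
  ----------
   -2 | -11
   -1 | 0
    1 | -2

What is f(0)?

3

Write f(m) = am² + bm + c; the 3 given values yield a linear system in the 3 coefficients.
Solving, f(m) = -4m² - m + 3.
The constant term is f(0) = 3.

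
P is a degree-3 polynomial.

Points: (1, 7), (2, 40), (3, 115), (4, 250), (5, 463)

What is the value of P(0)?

-2

First differences: 33, 75, 135, 213. Second differences: 42, 60, 78. Third differences: 18, 18.
Level-3 differences are constant, so P has degree 3.
Fitting a degree-3 polynomial gives P(k) = 3k³ + 3k² + 3k - 2.
Then P(0) = -2.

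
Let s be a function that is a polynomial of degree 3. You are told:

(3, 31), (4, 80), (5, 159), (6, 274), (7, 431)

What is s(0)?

First differences: 49, 79, 115, 157. Second differences: 30, 36, 42. Third differences: 6, 6.
Level-3 differences are constant, so s has degree 3.
Fitting a degree-3 polynomial gives s(t) = t³ + 3t² - 9t + 4.
The constant term is s(0) = 4.

4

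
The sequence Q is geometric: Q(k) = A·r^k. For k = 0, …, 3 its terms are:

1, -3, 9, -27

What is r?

Consecutive ratio: -3/1 = -3, and 9/(-3) = -3, so r = -3.
Then A·(-3)^0 = 1 gives A = 1, and Q(k) = 1·(-3)^k.

-3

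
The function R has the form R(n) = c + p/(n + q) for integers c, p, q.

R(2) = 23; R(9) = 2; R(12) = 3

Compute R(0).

(R(n) − c)(n + q) = p for each data point; the three points give a linear system in c and q, then p follows.
Solving: c = 5, q = -3, p = -18, so R(n) = 5 − 18/(n − 3).
Then R(0) = 5 − 18/(-3) = 11.

11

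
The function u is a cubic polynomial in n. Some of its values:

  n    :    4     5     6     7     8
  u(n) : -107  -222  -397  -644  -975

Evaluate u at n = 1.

First differences: -115, -175, -247, -331. Second differences: -60, -72, -84. Third differences: -12, -12.
Level-3 differences are constant, so u has degree 3.
Fitting a degree-3 polynomial gives u(n) = -2n³ + 7n - 7.
Then u(1) = -2.

-2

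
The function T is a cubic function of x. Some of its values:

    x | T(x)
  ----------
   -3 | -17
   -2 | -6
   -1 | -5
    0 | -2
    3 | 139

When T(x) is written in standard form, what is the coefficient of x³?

2

Write T(x) = ax³ + bx² + cx + d; the 5 given values yield a linear system in the 4 coefficients.
Solving, T(x) = 2x³ + 7x² + 8x - 2.
The coefficient of x³ is 2.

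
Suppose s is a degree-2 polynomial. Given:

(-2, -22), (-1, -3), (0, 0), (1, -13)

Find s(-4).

-108

First differences: 19, 3, -13. Second differences: -16, -16.
Level-2 differences are constant, so s has degree 2.
Fitting a degree-2 polynomial gives s(m) = -8m² - 5m.
Then s(-4) = -108.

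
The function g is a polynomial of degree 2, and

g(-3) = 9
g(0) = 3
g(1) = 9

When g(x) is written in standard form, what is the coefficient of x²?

Write g(x) = ax² + bx + c; the 3 given values yield a linear system in the 3 coefficients.
Solving, g(x) = 2x² + 4x + 3.
The coefficient of x² is 2.

2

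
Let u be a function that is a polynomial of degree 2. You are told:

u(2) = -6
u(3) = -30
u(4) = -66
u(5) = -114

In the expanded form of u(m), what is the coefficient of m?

First differences: -24, -36, -48. Second differences: -12, -12.
Level-2 differences are constant, so u has degree 2.
Fitting a degree-2 polynomial gives u(m) = -6m² + 6m + 6.
The coefficient of m is 6.

6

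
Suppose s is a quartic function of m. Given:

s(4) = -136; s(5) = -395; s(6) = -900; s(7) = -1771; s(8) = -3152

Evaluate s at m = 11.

Write s(m) = am^4 + bm³ + cm² + dm + e; the 5 given values yield a linear system in the 5 coefficients.
Solving, s(m) = -m^4 + 2m³ - 2m² + 6m.
Then s(11) = -12155.

-12155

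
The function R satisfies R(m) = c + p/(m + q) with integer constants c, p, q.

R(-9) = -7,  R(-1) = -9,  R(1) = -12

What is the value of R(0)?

-10

(R(m) − c)(m + q) = p for each data point; the three points give a linear system in c and q, then p follows.
Solving: c = -6, q = -3, p = 12, so R(m) = -6 + 12/(m − 3).
Then R(0) = -6 + 12/(-3) = -10.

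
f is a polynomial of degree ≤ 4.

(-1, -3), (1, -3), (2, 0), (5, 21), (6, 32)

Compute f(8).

60

Write f(t) = at^4 + bt³ + ct² + dt + e; the 5 given values yield a linear system in the 5 coefficients.
Solving, the top 2 coefficients vanish, and f(t) = t² - 4.
Then f(8) = 60.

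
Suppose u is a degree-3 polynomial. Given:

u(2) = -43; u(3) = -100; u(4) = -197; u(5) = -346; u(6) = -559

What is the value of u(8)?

-1225

First differences: -57, -97, -149, -213. Second differences: -40, -52, -64. Third differences: -12, -12.
Level-3 differences are constant, so u has degree 3.
Fitting a degree-3 polynomial gives u(x) = -2x³ - 2x² - 9x - 1.
Then u(8) = -1225.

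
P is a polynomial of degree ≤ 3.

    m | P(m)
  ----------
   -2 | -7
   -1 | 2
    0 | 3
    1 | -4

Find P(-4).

First differences: 9, 1, -7. Second differences: -8, -8.
Level-2 differences are constant, so P has degree 2.
Fitting a degree-2 polynomial gives P(m) = -4m² - 3m + 3.
Then P(-4) = -49.

-49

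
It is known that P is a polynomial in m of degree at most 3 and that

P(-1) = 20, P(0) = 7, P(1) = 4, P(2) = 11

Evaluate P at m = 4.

55

Write P(m) = am³ + bm² + cm + d; the 4 given values yield a linear system in the 4 coefficients.
Solving, the leading coefficient vanishes, and P(m) = 5m² - 8m + 7.
Then P(4) = 55.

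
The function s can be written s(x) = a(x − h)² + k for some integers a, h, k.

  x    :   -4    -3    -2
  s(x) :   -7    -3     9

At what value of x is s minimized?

-4

First differences 4, 12; second difference 8 = 2a, so a = 4.
Expanding, the x-coefficient is −2ah = -8h; matching it to the data gives h = -4, and then k = -7.
So s(x) = 4(x + 4)² − 7.
Hence h = -4.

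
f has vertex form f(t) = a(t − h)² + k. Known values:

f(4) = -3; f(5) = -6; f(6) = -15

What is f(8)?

-51

First differences -3, -9; second difference -6 = 2a, so a = -3.
Expanding, the t-coefficient is −2ah = 6h; matching it to the data gives h = 4, and then k = -3.
So f(t) = -3(t − 4)² − 3.
f(8) = -3·4² − 3 = -51.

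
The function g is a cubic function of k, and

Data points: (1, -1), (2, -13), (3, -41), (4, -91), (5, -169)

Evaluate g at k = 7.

-433

First differences: -12, -28, -50, -78. Second differences: -16, -22, -28. Third differences: -6, -6.
Level-3 differences are constant, so g has degree 3.
Fitting a degree-3 polynomial gives g(k) = -k³ - 2k² + k + 1.
Then g(7) = -433.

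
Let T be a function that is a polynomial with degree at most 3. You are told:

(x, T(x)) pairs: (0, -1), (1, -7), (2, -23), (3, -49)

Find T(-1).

First differences: -6, -16, -26. Second differences: -10, -10.
Level-2 differences are constant, so T has degree 2.
Fitting a degree-2 polynomial gives T(x) = -5x² - x - 1.
Then T(-1) = -5.

-5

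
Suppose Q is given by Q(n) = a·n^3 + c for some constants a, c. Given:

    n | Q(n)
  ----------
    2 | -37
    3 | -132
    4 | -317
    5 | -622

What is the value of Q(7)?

-1712

From Q(2) = -37 and Q(3) = -132: 8a + c = -37 and 27a + c = -132.
Subtracting: 19a = -95, so a = -5; then c = -37 − (-5)·8 = 3.
So Q(n) = -5n³ + 3, and Q(7) = -1712.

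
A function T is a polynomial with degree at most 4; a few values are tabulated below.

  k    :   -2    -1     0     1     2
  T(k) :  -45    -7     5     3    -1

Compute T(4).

Write T(k) = ak^4 + bk³ + ck² + dk + e; the 5 given values yield a linear system in the 5 coefficients.
Solving, the leading coefficient vanishes, and T(k) = 2k³ - 7k² + 3k + 5.
Then T(4) = 33.

33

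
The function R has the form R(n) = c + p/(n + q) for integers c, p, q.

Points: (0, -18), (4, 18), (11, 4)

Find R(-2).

-9

(R(n) − c)(n + q) = p for each data point; the three points give a linear system in c and q, then p follows.
Solving: c = 0, q = -2, p = 36, so R(n) = 36/(n − 2).
Then R(-2) = 0 + 36/(-4) = -9.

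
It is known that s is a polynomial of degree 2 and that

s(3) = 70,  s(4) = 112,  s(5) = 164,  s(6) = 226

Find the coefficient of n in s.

7

Write s(n) = an² + bn + c; the 4 given values yield a linear system in the 3 coefficients.
Solving, s(n) = 5n² + 7n + 4.
The coefficient of n is 7.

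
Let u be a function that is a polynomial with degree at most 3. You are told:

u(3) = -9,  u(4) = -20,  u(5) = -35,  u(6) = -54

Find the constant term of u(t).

0

First differences: -11, -15, -19. Second differences: -4, -4.
Level-2 differences are constant, so u has degree 2.
Fitting a degree-2 polynomial gives u(t) = -2t² + 3t.
The constant term is u(0) = 0.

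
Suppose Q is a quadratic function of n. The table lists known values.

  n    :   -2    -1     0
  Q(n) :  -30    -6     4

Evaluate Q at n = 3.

Write Q(n) = an² + bn + c; the 3 given values yield a linear system in the 3 coefficients.
Solving, Q(n) = -7n² + 3n + 4.
Then Q(3) = -50.

-50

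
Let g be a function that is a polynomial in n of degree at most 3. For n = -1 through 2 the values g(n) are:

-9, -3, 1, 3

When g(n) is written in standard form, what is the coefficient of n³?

First differences: 6, 4, 2. Second differences: -2, -2.
Level-2 differences are constant, so g has degree 2.
Fitting a degree-2 polynomial gives g(n) = -n² + 5n - 3.
The coefficient of n³ is 0.

0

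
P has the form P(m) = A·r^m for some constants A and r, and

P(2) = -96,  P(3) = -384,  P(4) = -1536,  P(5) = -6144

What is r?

Consecutive ratio: -384/(-96) = 4, and -1536/(-384) = 4, so r = 4.
Then A·4^2 = -96 gives A = -6, and P(m) = -6·4^m.

4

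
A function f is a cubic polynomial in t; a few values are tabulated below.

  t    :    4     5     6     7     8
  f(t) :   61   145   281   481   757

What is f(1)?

Write f(t) = at³ + bt² + ct + d; the 5 given values yield a linear system in the 4 coefficients.
Solving, f(t) = 2t³ - 4t² - 2t + 5.
Then f(1) = 1.

1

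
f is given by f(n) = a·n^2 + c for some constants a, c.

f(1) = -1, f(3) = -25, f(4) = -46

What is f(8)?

From f(1) = -1 and f(3) = -25: 1a + c = -1 and 9a + c = -25.
Subtracting: 8a = -24, so a = -3; then c = -1 − (-3)·1 = 2.
So f(n) = -3n² + 2, and f(8) = -190.

-190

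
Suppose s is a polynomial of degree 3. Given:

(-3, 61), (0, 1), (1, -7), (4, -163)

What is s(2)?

Write s(t) = at³ + bt² + ct + d; the 4 given values yield a linear system in the 4 coefficients.
Solving, s(t) = -2t³ - t² - 5t + 1.
Then s(2) = -29.

-29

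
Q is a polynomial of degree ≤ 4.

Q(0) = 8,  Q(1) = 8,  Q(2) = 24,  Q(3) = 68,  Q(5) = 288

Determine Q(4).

Write Q(x) = ax^4 + bx³ + cx² + dx + e; the 5 given values yield a linear system in the 5 coefficients.
Solving, the leading coefficient vanishes, and Q(x) = 2x³ + 2x² - 4x + 8.
Then Q(4) = 152.

152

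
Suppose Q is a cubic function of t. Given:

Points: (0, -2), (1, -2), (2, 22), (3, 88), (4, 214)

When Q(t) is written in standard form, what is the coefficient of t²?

3

First differences: 0, 24, 66, 126. Second differences: 24, 42, 60. Third differences: 18, 18.
Level-3 differences are constant, so Q has degree 3.
Fitting a degree-3 polynomial gives Q(t) = 3t³ + 3t² - 6t - 2.
The coefficient of t² is 3.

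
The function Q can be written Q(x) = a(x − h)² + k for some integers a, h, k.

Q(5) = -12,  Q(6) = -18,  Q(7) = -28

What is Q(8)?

-42

First differences -6, -10; second difference -4 = 2a, so a = -2.
Expanding, the x-coefficient is −2ah = 4h; matching it to the data gives h = 4, and then k = -10.
So Q(x) = -2(x − 4)² − 10.
Q(8) = -2·4² − 10 = -42.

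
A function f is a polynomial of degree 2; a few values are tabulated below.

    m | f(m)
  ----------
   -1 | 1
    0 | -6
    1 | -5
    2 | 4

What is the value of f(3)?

21

Write f(m) = am² + bm + c; the 4 given values yield a linear system in the 3 coefficients.
Solving, f(m) = 4m² - 3m - 6.
Then f(3) = 21.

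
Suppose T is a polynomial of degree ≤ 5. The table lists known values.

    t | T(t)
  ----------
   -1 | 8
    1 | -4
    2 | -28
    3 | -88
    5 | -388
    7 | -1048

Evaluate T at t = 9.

-2212

Write T(t) = at^5 + bt^4 + ct³ + dt² + et + p; the 6 given values yield a linear system in the 6 coefficients.
Solving, the top 2 coefficients vanish, and T(t) = -3t³ - 3t + 2.
Then T(9) = -2212.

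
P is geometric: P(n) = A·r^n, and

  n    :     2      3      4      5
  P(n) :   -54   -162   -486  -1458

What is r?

Consecutive ratio: -162/(-54) = 3, and -486/(-162) = 3, so r = 3.
Then A·3^2 = -54 gives A = -6, and P(n) = -6·3^n.

3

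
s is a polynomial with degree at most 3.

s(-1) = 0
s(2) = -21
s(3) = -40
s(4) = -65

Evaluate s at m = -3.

-16

Write s(m) = am³ + bm² + cm + d; the 4 given values yield a linear system in the 4 coefficients.
Solving, the leading coefficient vanishes, and s(m) = -3m² - 4m - 1.
Then s(-3) = -16.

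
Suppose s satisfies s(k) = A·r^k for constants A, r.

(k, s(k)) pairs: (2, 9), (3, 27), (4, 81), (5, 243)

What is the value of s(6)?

729

Consecutive ratio: 27/9 = 3, and 81/27 = 3, so r = 3.
Then A·3^2 = 9 gives A = 1, and s(k) = 1·3^k.
s(6) = 1·3^6 = 729.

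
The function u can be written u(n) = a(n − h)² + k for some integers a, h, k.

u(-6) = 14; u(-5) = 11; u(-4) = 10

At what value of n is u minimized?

-4

First differences -3, -1; second difference 2 = 2a, so a = 1.
Expanding, the n-coefficient is −2ah = -2h; matching it to the data gives h = -4, and then k = 10.
So u(n) = 1(n + 4)² + 10.
Hence h = -4.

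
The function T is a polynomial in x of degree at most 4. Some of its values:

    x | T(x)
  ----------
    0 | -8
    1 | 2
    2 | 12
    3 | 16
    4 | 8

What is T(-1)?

Write T(x) = ax^4 + bx³ + cx² + dx + e; the 5 given values yield a linear system in the 5 coefficients.
Solving, the leading coefficient vanishes, and T(x) = -x³ + 3x² + 8x - 8.
Then T(-1) = -12.

-12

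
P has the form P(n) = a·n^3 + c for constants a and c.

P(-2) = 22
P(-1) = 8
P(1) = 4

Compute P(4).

-122

From P(-2) = 22 and P(-1) = 8: -8a + c = 22 and -1a + c = 8.
Subtracting: 7a = -14, so a = -2; then c = 22 − (-2)·(-8) = 6.
So P(n) = -2n³ + 6, and P(4) = -122.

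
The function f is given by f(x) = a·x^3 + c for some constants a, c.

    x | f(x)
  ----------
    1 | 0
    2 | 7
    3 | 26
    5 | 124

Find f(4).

From f(1) = 0 and f(2) = 7: 1a + c = 0 and 8a + c = 7.
Subtracting: 7a = 7, so a = 1; then c = 0 − 1·1 = -1.
So f(x) = 1x³ − 1, and f(4) = 63.

63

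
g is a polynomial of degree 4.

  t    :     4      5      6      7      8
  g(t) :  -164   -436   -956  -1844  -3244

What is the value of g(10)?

Write g(t) = at^4 + bt³ + ct² + dt + e; the 5 given values yield a linear system in the 5 coefficients.
Solving, g(t) = -t^4 + 2t³ - 3t² + 2t + 4.
Then g(10) = -8276.

-8276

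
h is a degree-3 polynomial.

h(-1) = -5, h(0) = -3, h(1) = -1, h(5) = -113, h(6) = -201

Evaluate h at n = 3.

-21

Write h(n) = an³ + bn² + cn + d; the 5 given values yield a linear system in the 4 coefficients.
Solving, h(n) = -n³ + 3n - 3.
Then h(3) = -21.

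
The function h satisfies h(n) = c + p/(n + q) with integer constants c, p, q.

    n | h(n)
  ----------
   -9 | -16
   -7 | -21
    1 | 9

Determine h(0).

14

(h(n) − c)(n + q) = p for each data point; the three points give a linear system in c and q, then p follows.
Solving: c = -6, q = 3, p = 60, so h(n) = -6 + 60/(n + 3).
Then h(0) = -6 + 60/3 = 14.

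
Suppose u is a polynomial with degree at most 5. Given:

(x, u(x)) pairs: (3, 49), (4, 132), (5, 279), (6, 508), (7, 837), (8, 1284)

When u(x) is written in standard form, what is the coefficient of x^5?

First differences: 83, 147, 229, 329, 447. Second differences: 64, 82, 100, 118. Third differences: 18, 18, 18.
Level-3 differences are constant, so u has degree 3.
Fitting a degree-3 polynomial gives u(x) = 3x³ - 4x² + 4.
The coefficient of x^5 is 0.

0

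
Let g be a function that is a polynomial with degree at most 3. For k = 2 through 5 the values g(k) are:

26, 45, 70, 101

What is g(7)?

181

Write g(k) = ak³ + bk² + ck + d; the 4 given values yield a linear system in the 4 coefficients.
Solving, the leading coefficient vanishes, and g(k) = 3k² + 4k + 6.
Then g(7) = 181.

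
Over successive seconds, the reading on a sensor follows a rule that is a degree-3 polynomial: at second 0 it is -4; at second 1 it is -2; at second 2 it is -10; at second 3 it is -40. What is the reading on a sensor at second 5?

-214

Write the value at t as u(t).
Write u(t) = at³ + bt² + ct + d; the 4 given values yield a linear system in the 4 coefficients.
Solving, u(t) = -2t³ + t² + 3t - 4.
Then u(5) = -214.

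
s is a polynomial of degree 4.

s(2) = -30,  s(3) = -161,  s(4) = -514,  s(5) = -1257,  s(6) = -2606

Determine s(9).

Write s(n) = an^4 + bn³ + cn² + dn + e; the 5 given values yield a linear system in the 5 coefficients.
Solving, s(n) = -2n^4 - n² + 4n - 2.
Then s(9) = -13169.

-13169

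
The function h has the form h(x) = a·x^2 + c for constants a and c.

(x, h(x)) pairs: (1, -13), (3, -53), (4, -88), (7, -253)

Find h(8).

From h(1) = -13 and h(3) = -53: 1a + c = -13 and 9a + c = -53.
Subtracting: 8a = -40, so a = -5; then c = -13 − (-5)·1 = -8.
So h(x) = -5x² − 8, and h(8) = -328.

-328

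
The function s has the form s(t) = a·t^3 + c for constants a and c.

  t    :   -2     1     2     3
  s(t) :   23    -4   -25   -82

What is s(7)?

-1030

From s(-2) = 23 and s(1) = -4: -8a + c = 23 and 1a + c = -4.
Subtracting: 9a = -27, so a = -3; then c = 23 − (-3)·(-8) = -1.
So s(t) = -3t³ − 1, and s(7) = -1030.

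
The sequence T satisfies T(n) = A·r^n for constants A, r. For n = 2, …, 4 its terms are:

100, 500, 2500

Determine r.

5

Consecutive ratio: 500/100 = 5, and 2500/500 = 5, so r = 5.
Then A·5^2 = 100 gives A = 4, and T(n) = 4·5^n.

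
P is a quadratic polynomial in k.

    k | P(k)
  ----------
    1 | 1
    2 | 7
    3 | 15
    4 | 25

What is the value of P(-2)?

First differences: 6, 8, 10. Second differences: 2, 2.
Level-2 differences are constant, so P has degree 2.
Fitting a degree-2 polynomial gives P(k) = k² + 3k - 3.
Then P(-2) = -5.

-5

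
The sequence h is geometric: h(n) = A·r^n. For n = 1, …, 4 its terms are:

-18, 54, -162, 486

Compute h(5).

Consecutive ratio: 54/(-18) = -3, and -162/54 = -3, so r = -3.
Then A·(-3)^1 = -18 gives A = 6, and h(n) = 6·(-3)^n.
h(5) = 6·(-3)^5 = -1458.

-1458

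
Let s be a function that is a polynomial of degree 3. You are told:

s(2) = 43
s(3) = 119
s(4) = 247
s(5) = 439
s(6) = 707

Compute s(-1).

7

First differences: 76, 128, 192, 268. Second differences: 52, 64, 76. Third differences: 12, 12.
Level-3 differences are constant, so s has degree 3.
Fitting a degree-3 polynomial gives s(m) = 2m³ + 8m² - 2m - 1.
Then s(-1) = 7.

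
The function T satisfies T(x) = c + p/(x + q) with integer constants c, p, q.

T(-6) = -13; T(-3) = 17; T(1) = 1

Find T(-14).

(T(x) − c)(x + q) = p for each data point; the three points give a linear system in c and q, then p follows.
Solving: c = -3, q = 4, p = 20, so T(x) = -3 + 20/(x + 4).
Then T(-14) = -3 + 20/(-10) = -5.

-5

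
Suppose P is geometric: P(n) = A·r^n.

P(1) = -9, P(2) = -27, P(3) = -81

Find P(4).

Consecutive ratio: -27/(-9) = 3, and -81/(-27) = 3, so r = 3.
Then A·3^1 = -9 gives A = -3, and P(n) = -3·3^n.
P(4) = -3·3^4 = -243.

-243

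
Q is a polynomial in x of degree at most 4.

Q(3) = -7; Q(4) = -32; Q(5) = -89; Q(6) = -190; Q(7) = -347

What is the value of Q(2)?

First differences: -25, -57, -101, -157. Second differences: -32, -44, -56. Third differences: -12, -12.
Level-3 differences are constant, so Q has degree 3.
Fitting a degree-3 polynomial gives Q(x) = -2x³ + 8x² - 7x - 4.
Then Q(2) = -2.

-2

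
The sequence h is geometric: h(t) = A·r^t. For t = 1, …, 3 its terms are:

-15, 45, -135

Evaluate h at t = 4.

Consecutive ratio: 45/(-15) = -3, and -135/45 = -3, so r = -3.
Then A·(-3)^1 = -15 gives A = 5, and h(t) = 5·(-3)^t.
h(4) = 5·(-3)^4 = 405.

405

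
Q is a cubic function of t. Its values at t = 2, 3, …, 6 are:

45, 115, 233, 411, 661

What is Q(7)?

995

First differences: 70, 118, 178, 250. Second differences: 48, 60, 72. Third differences: 12, 12.
Level-3 differences are constant, so Q has degree 3.
Extending the table by one column gives the next first difference 334, so Q(7) = 661 + 334 = 995.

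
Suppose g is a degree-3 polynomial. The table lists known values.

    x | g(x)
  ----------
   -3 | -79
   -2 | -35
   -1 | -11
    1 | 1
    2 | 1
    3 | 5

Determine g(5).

Write g(x) = ax³ + bx² + cx + d; the 6 given values yield a linear system in the 4 coefficients.
Solving, g(x) = x³ - 4x² + 5x - 1.
Then g(5) = 49.

49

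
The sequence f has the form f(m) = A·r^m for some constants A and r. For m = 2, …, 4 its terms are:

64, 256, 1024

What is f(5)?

Consecutive ratio: 256/64 = 4, and 1024/256 = 4, so r = 4.
Then A·4^2 = 64 gives A = 4, and f(m) = 4·4^m.
f(5) = 4·4^5 = 4096.

4096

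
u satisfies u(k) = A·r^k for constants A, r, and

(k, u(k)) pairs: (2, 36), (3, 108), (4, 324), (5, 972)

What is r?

Consecutive ratio: 108/36 = 3, and 324/108 = 3, so r = 3.
Then A·3^2 = 36 gives A = 4, and u(k) = 4·3^k.

3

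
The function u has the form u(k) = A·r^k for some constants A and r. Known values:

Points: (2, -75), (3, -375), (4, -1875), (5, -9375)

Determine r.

Consecutive ratio: -375/(-75) = 5, and -1875/(-375) = 5, so r = 5.
Then A·5^2 = -75 gives A = -3, and u(k) = -3·5^k.

5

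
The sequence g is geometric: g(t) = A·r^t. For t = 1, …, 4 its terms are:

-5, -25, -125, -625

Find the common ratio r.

Consecutive ratio: -25/(-5) = 5, and -125/(-25) = 5, so r = 5.
Then A·5^1 = -5 gives A = -1, and g(t) = -1·5^t.

5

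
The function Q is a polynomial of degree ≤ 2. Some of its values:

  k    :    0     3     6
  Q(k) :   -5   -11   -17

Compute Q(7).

-19

Write Q(k) = ak² + bk + c; the 3 given values yield a linear system in the 3 coefficients.
Solving, the leading coefficient vanishes, and Q(k) = -2k - 5.
Then Q(7) = -19.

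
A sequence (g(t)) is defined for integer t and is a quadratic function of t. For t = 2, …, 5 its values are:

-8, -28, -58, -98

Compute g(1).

First differences: -20, -30, -40. Second differences: -10, -10.
Level-2 differences are constant, so g has degree 2.
Fitting a degree-2 polynomial gives g(t) = -5t² + 5t + 2.
Then g(1) = 2.

2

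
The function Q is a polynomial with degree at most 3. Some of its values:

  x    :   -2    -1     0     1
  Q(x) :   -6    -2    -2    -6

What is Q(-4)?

Write Q(x) = ax³ + bx² + cx + d; the 4 given values yield a linear system in the 4 coefficients.
Solving, the leading coefficient vanishes, and Q(x) = -2x² - 2x - 2.
Then Q(-4) = -26.

-26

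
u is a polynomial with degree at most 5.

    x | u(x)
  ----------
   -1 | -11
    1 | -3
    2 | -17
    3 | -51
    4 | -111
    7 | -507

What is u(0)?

-3

Write u(x) = ax^5 + bx^4 + cx³ + dx² + ex + p; the 6 given values yield a linear system in the 6 coefficients.
Solving, the top 2 coefficients vanish, and u(x) = -x³ - 4x² + 5x - 3.
The constant term is u(0) = -3.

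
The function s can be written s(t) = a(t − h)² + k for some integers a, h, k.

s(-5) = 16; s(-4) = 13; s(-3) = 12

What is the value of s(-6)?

First differences -3, -1; second difference 2 = 2a, so a = 1.
Expanding, the t-coefficient is −2ah = -2h; matching it to the data gives h = -3, and then k = 12.
So s(t) = 1(t + 3)² + 12.
s(-6) = 1·(-3)² + 12 = 21.

21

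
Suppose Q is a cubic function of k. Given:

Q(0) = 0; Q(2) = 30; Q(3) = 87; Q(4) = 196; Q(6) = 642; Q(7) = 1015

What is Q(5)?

Write Q(k) = ak³ + bk² + ck + d; the 6 given values yield a linear system in the 4 coefficients.
Solving, Q(k) = 3k³ - k² + 5k.
Then Q(5) = 375.

375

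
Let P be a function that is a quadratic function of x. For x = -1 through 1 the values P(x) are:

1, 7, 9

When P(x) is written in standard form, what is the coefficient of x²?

Write P(x) = ax² + bx + c; the 3 given values yield a linear system in the 3 coefficients.
Solving, P(x) = -2x² + 4x + 7.
The coefficient of x² is -2.

-2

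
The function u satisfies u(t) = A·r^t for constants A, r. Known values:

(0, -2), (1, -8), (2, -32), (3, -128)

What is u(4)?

Consecutive ratio: -8/(-2) = 4, and -32/(-8) = 4, so r = 4.
Then A·4^0 = -2 gives A = -2, and u(t) = -2·4^t.
u(4) = -2·4^4 = -512.

-512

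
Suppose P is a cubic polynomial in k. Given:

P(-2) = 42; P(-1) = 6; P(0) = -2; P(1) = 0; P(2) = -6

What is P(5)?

First differences: -36, -8, 2, -6. Second differences: 28, 10, -8. Third differences: -18, -18.
Level-3 differences are constant, so P has degree 3.
Fitting a degree-3 polynomial gives P(k) = -3k³ + 5k² - 2.
Then P(5) = -252.

-252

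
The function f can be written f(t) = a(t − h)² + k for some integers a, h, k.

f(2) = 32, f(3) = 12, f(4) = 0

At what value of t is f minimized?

First differences -20, -12; second difference 8 = 2a, so a = 4.
Expanding, the t-coefficient is −2ah = -8h; matching it to the data gives h = 5, and then k = -4.
So f(t) = 4(t − 5)² − 4.
Hence h = 5.

5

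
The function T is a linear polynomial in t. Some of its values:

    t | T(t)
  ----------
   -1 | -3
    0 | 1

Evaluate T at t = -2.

Write T(t) = at + b; the 2 given values yield a linear system in the 2 coefficients.
Solving, T(t) = 4t + 1.
Then T(-2) = -7.

-7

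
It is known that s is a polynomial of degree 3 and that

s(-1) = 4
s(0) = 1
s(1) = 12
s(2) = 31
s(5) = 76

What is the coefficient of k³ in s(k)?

-1

Write s(k) = ak³ + bk² + ck + d; the 5 given values yield a linear system in the 4 coefficients.
Solving, s(k) = -k³ + 7k² + 5k + 1.
The coefficient of k³ is -1.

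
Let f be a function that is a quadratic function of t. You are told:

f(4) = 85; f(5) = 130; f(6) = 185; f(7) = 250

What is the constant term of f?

5

Write f(t) = at² + bt + c; the 4 given values yield a linear system in the 3 coefficients.
Solving, f(t) = 5t² + 5.
The constant term is f(0) = 5.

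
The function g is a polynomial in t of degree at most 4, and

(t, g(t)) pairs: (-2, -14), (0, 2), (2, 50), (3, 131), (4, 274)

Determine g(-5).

-293

Write g(t) = at^4 + bt³ + ct² + dt + e; the 5 given values yield a linear system in the 5 coefficients.
Solving, the leading coefficient vanishes, and g(t) = 3t³ + 4t² + 4t + 2.
Then g(-5) = -293.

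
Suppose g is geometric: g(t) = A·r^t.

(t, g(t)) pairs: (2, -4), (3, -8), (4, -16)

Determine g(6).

-64

Consecutive ratio: -8/(-4) = 2, and -16/(-8) = 2, so r = 2.
Then A·2^2 = -4 gives A = -1, and g(t) = -1·2^t.
g(6) = -1·2^6 = -64.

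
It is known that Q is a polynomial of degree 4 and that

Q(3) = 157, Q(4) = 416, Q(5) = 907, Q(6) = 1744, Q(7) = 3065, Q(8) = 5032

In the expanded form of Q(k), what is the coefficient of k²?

7

First differences: 259, 491, 837, 1321, 1967. Second differences: 232, 346, 484, 646. Third differences: 114, 138, 162. Fourth differences: 24, 24.
Level-4 differences are constant, so Q has degree 4.
Fitting a degree-4 polynomial gives Q(k) = k^4 + k³ + 7k² - 2k - 8.
The coefficient of k² is 7.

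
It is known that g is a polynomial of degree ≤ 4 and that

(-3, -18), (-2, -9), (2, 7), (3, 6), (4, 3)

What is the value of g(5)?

-2

Write g(k) = ak^4 + bk³ + ck² + dk + e; the 5 given values yield a linear system in the 5 coefficients.
Solving, the top 2 coefficients vanish, and g(k) = -k² + 4k + 3.
Then g(5) = -2.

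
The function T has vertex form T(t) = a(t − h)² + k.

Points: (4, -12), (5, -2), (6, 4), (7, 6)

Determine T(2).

-44

First differences 10, 6, 2; second difference -4 = 2a, so a = -2.
Expanding, the t-coefficient is −2ah = 4h; matching it to the data gives h = 7, and then k = 6.
So T(t) = -2(t − 7)² + 6.
T(2) = -2·(-5)² + 6 = -44.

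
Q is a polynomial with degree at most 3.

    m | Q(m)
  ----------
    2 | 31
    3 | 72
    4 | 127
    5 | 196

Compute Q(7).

First differences: 41, 55, 69. Second differences: 14, 14.
Level-2 differences are constant, so Q has degree 2.
Fitting a degree-2 polynomial gives Q(m) = 7m² + 6m - 9.
Then Q(7) = 376.

376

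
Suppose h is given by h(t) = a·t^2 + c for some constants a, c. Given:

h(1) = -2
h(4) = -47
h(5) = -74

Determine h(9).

From h(1) = -2 and h(4) = -47: 1a + c = -2 and 16a + c = -47.
Subtracting: 15a = -45, so a = -3; then c = -2 − (-3)·1 = 1.
So h(t) = -3t² + 1, and h(9) = -242.

-242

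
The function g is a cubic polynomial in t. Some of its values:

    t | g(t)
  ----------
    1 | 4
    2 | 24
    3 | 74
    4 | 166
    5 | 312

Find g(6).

First differences: 20, 50, 92, 146. Second differences: 30, 42, 54. Third differences: 12, 12.
Level-3 differences are constant, so g has degree 3.
Extending the table by one column gives the next first difference 212, so g(6) = 312 + 212 = 524.

524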